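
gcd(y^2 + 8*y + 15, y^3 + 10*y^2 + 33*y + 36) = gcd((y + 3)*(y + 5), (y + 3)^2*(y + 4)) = y + 3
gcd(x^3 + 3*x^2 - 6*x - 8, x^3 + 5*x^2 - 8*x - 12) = x^2 - x - 2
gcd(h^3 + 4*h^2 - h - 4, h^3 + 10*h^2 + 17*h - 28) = h^2 + 3*h - 4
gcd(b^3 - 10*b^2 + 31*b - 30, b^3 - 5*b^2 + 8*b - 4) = b - 2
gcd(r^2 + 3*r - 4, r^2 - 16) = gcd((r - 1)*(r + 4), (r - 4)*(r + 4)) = r + 4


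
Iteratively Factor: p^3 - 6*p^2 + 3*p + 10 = (p - 5)*(p^2 - p - 2) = (p - 5)*(p - 2)*(p + 1)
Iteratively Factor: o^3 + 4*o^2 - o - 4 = (o + 1)*(o^2 + 3*o - 4) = (o - 1)*(o + 1)*(o + 4)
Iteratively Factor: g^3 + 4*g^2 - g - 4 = (g + 1)*(g^2 + 3*g - 4) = (g + 1)*(g + 4)*(g - 1)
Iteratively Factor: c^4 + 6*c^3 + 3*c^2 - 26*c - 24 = (c + 4)*(c^3 + 2*c^2 - 5*c - 6) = (c + 1)*(c + 4)*(c^2 + c - 6) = (c - 2)*(c + 1)*(c + 4)*(c + 3)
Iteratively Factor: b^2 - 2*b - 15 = (b + 3)*(b - 5)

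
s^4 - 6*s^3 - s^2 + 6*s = s*(s - 6)*(s - 1)*(s + 1)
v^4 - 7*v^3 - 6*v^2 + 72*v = v*(v - 6)*(v - 4)*(v + 3)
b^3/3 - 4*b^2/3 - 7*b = b*(b/3 + 1)*(b - 7)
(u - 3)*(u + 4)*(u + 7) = u^3 + 8*u^2 - 5*u - 84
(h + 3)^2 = h^2 + 6*h + 9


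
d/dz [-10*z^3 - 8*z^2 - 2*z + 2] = -30*z^2 - 16*z - 2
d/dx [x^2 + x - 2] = 2*x + 1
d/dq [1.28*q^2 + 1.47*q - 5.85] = 2.56*q + 1.47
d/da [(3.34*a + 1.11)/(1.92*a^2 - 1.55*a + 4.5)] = (-6.4128*a^2 - 4.2624*a + 16.7505)/(3.6864*a^4 - 5.952*a^3 + 19.6825*a^2 - 13.95*a + 20.25)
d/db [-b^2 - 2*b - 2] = -2*b - 2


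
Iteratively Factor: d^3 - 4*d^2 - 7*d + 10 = (d - 5)*(d^2 + d - 2) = (d - 5)*(d - 1)*(d + 2)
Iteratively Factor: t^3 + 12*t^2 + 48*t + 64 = (t + 4)*(t^2 + 8*t + 16) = (t + 4)^2*(t + 4)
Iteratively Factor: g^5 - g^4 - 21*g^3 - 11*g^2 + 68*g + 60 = (g + 3)*(g^4 - 4*g^3 - 9*g^2 + 16*g + 20) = (g + 2)*(g + 3)*(g^3 - 6*g^2 + 3*g + 10) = (g - 2)*(g + 2)*(g + 3)*(g^2 - 4*g - 5) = (g - 2)*(g + 1)*(g + 2)*(g + 3)*(g - 5)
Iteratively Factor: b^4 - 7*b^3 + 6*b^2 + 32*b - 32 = (b + 2)*(b^3 - 9*b^2 + 24*b - 16) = (b - 4)*(b + 2)*(b^2 - 5*b + 4) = (b - 4)^2*(b + 2)*(b - 1)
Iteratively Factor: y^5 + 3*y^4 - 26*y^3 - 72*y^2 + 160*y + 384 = (y - 4)*(y^4 + 7*y^3 + 2*y^2 - 64*y - 96) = (y - 4)*(y + 4)*(y^3 + 3*y^2 - 10*y - 24) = (y - 4)*(y - 3)*(y + 4)*(y^2 + 6*y + 8) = (y - 4)*(y - 3)*(y + 4)^2*(y + 2)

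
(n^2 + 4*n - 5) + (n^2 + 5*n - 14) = 2*n^2 + 9*n - 19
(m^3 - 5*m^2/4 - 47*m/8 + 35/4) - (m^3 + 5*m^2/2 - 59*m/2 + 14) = -15*m^2/4 + 189*m/8 - 21/4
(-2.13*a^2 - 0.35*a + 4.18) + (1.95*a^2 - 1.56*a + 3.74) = -0.18*a^2 - 1.91*a + 7.92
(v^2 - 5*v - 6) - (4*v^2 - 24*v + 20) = -3*v^2 + 19*v - 26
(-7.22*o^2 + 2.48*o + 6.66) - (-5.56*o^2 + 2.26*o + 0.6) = -1.66*o^2 + 0.22*o + 6.06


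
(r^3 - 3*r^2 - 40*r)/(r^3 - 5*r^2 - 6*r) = (-r^2 + 3*r + 40)/(-r^2 + 5*r + 6)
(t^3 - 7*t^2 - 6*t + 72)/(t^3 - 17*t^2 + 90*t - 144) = (t^2 - t - 12)/(t^2 - 11*t + 24)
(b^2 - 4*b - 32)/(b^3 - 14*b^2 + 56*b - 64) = (b + 4)/(b^2 - 6*b + 8)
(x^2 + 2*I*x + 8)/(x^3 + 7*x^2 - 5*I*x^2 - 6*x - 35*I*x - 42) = (x + 4*I)/(x^2 + x*(7 - 3*I) - 21*I)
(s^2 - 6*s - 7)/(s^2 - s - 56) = (-s^2 + 6*s + 7)/(-s^2 + s + 56)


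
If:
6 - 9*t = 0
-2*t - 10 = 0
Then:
No Solution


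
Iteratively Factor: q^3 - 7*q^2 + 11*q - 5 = (q - 5)*(q^2 - 2*q + 1) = (q - 5)*(q - 1)*(q - 1)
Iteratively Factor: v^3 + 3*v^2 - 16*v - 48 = (v + 3)*(v^2 - 16) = (v + 3)*(v + 4)*(v - 4)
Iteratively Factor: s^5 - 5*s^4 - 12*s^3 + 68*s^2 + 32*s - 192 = (s - 4)*(s^4 - s^3 - 16*s^2 + 4*s + 48) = (s - 4)*(s + 2)*(s^3 - 3*s^2 - 10*s + 24) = (s - 4)^2*(s + 2)*(s^2 + s - 6) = (s - 4)^2*(s + 2)*(s + 3)*(s - 2)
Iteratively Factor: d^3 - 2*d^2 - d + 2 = (d - 2)*(d^2 - 1) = (d - 2)*(d + 1)*(d - 1)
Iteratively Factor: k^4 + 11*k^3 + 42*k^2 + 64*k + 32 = (k + 4)*(k^3 + 7*k^2 + 14*k + 8) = (k + 4)^2*(k^2 + 3*k + 2) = (k + 1)*(k + 4)^2*(k + 2)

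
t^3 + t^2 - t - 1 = (t - 1)*(t + 1)^2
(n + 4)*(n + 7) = n^2 + 11*n + 28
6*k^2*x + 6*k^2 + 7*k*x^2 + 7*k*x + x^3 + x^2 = (k + x)*(6*k + x)*(x + 1)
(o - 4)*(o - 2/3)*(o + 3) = o^3 - 5*o^2/3 - 34*o/3 + 8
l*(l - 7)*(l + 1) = l^3 - 6*l^2 - 7*l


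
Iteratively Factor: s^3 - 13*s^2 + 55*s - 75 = (s - 5)*(s^2 - 8*s + 15) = (s - 5)*(s - 3)*(s - 5)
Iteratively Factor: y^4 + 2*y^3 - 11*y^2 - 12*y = (y + 4)*(y^3 - 2*y^2 - 3*y) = y*(y + 4)*(y^2 - 2*y - 3) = y*(y + 1)*(y + 4)*(y - 3)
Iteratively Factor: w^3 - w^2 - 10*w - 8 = (w + 2)*(w^2 - 3*w - 4) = (w - 4)*(w + 2)*(w + 1)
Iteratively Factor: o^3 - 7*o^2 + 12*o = (o - 4)*(o^2 - 3*o) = o*(o - 4)*(o - 3)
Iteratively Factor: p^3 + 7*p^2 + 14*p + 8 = (p + 2)*(p^2 + 5*p + 4) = (p + 2)*(p + 4)*(p + 1)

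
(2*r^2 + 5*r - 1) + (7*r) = 2*r^2 + 12*r - 1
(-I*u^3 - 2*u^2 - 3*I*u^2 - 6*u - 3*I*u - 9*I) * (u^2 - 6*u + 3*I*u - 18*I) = -I*u^5 + u^4 + 3*I*u^4 - 3*u^3 + 9*I*u^3 - 9*u^2 + 27*I*u^2 - 27*u + 162*I*u - 162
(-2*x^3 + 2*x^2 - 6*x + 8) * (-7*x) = 14*x^4 - 14*x^3 + 42*x^2 - 56*x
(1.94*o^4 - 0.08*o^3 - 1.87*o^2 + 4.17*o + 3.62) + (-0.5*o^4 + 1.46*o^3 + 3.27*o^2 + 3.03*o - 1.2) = 1.44*o^4 + 1.38*o^3 + 1.4*o^2 + 7.2*o + 2.42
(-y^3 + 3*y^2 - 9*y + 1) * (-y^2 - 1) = y^5 - 3*y^4 + 10*y^3 - 4*y^2 + 9*y - 1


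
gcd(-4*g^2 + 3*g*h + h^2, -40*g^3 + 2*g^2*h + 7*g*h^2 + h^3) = 4*g + h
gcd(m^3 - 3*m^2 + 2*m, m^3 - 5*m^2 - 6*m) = m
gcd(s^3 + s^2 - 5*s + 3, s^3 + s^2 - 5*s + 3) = s^3 + s^2 - 5*s + 3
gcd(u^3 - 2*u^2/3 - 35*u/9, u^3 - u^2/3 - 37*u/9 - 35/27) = u^2 - 2*u/3 - 35/9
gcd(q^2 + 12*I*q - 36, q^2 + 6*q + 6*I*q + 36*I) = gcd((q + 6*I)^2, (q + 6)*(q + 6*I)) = q + 6*I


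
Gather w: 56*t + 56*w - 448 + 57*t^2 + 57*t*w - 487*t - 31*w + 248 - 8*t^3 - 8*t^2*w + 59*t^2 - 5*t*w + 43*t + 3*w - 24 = -8*t^3 + 116*t^2 - 388*t + w*(-8*t^2 + 52*t + 28) - 224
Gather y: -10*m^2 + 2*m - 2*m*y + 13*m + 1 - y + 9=-10*m^2 + 15*m + y*(-2*m - 1) + 10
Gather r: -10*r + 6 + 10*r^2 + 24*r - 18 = 10*r^2 + 14*r - 12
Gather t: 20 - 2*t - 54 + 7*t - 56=5*t - 90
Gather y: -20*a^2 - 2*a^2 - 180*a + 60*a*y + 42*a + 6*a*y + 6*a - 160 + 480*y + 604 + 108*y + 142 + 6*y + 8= -22*a^2 - 132*a + y*(66*a + 594) + 594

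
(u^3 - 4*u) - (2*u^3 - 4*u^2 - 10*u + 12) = -u^3 + 4*u^2 + 6*u - 12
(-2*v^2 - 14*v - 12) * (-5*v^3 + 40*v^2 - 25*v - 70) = 10*v^5 - 10*v^4 - 450*v^3 + 10*v^2 + 1280*v + 840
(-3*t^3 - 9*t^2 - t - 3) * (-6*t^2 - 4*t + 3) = 18*t^5 + 66*t^4 + 33*t^3 - 5*t^2 + 9*t - 9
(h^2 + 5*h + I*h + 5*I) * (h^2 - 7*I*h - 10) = h^4 + 5*h^3 - 6*I*h^3 - 3*h^2 - 30*I*h^2 - 15*h - 10*I*h - 50*I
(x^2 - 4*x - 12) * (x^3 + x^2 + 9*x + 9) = x^5 - 3*x^4 - 7*x^3 - 39*x^2 - 144*x - 108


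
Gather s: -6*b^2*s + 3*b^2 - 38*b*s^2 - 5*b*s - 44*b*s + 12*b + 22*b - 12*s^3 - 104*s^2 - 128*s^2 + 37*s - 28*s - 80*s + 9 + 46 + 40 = 3*b^2 + 34*b - 12*s^3 + s^2*(-38*b - 232) + s*(-6*b^2 - 49*b - 71) + 95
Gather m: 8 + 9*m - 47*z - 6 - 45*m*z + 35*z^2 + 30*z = m*(9 - 45*z) + 35*z^2 - 17*z + 2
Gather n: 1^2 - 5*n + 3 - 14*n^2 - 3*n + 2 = -14*n^2 - 8*n + 6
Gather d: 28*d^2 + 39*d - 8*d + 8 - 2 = 28*d^2 + 31*d + 6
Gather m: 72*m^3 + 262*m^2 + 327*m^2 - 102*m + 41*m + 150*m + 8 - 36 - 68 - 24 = 72*m^3 + 589*m^2 + 89*m - 120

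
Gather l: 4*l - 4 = 4*l - 4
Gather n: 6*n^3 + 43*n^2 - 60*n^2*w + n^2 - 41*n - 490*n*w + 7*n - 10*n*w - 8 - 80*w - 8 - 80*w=6*n^3 + n^2*(44 - 60*w) + n*(-500*w - 34) - 160*w - 16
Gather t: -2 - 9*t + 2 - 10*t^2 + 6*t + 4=-10*t^2 - 3*t + 4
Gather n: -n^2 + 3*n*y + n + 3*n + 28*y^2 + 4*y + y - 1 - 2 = -n^2 + n*(3*y + 4) + 28*y^2 + 5*y - 3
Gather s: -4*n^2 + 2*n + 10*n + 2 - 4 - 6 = -4*n^2 + 12*n - 8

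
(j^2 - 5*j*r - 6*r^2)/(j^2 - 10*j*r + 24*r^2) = (-j - r)/(-j + 4*r)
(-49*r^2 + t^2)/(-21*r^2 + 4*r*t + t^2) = (7*r - t)/(3*r - t)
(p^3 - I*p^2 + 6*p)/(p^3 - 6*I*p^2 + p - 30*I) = p/(p - 5*I)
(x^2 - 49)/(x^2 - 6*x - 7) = (x + 7)/(x + 1)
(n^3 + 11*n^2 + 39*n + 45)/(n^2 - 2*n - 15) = (n^2 + 8*n + 15)/(n - 5)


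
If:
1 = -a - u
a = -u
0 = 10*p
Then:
No Solution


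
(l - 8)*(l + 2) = l^2 - 6*l - 16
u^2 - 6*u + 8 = (u - 4)*(u - 2)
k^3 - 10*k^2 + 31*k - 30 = (k - 5)*(k - 3)*(k - 2)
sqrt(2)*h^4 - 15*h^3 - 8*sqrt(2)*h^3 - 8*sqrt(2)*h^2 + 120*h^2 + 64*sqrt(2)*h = h*(h - 8)*(h - 8*sqrt(2))*(sqrt(2)*h + 1)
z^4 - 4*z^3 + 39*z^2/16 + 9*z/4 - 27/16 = (z - 3)*(z - 1)*(z - 3/4)*(z + 3/4)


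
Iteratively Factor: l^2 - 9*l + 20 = (l - 5)*(l - 4)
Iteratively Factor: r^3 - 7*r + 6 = (r - 2)*(r^2 + 2*r - 3) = (r - 2)*(r + 3)*(r - 1)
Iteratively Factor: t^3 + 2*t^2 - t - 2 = (t + 1)*(t^2 + t - 2) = (t - 1)*(t + 1)*(t + 2)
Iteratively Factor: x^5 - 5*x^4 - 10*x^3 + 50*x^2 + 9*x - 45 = (x - 5)*(x^4 - 10*x^2 + 9) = (x - 5)*(x + 3)*(x^3 - 3*x^2 - x + 3) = (x - 5)*(x + 1)*(x + 3)*(x^2 - 4*x + 3) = (x - 5)*(x - 3)*(x + 1)*(x + 3)*(x - 1)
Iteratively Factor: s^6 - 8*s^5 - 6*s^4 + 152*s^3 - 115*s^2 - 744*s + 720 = (s + 3)*(s^5 - 11*s^4 + 27*s^3 + 71*s^2 - 328*s + 240) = (s - 5)*(s + 3)*(s^4 - 6*s^3 - 3*s^2 + 56*s - 48) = (s - 5)*(s + 3)^2*(s^3 - 9*s^2 + 24*s - 16) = (s - 5)*(s - 4)*(s + 3)^2*(s^2 - 5*s + 4) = (s - 5)*(s - 4)*(s - 1)*(s + 3)^2*(s - 4)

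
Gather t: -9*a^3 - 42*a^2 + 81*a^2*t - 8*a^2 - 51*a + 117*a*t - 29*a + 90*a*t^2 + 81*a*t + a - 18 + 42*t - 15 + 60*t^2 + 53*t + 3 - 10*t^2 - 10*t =-9*a^3 - 50*a^2 - 79*a + t^2*(90*a + 50) + t*(81*a^2 + 198*a + 85) - 30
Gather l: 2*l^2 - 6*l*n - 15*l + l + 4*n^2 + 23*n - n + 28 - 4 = 2*l^2 + l*(-6*n - 14) + 4*n^2 + 22*n + 24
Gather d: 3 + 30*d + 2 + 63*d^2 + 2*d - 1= 63*d^2 + 32*d + 4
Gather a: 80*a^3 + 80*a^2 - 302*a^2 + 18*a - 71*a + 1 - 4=80*a^3 - 222*a^2 - 53*a - 3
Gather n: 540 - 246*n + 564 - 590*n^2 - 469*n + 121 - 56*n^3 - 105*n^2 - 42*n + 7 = -56*n^3 - 695*n^2 - 757*n + 1232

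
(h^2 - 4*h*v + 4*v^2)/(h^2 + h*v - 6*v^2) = (h - 2*v)/(h + 3*v)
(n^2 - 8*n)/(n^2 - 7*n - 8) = n/(n + 1)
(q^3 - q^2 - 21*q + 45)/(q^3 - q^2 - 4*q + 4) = (q^3 - q^2 - 21*q + 45)/(q^3 - q^2 - 4*q + 4)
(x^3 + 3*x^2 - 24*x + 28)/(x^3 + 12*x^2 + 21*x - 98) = (x - 2)/(x + 7)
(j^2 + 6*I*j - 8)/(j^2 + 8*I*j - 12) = (j + 4*I)/(j + 6*I)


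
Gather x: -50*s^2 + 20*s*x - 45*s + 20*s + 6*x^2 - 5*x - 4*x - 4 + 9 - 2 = -50*s^2 - 25*s + 6*x^2 + x*(20*s - 9) + 3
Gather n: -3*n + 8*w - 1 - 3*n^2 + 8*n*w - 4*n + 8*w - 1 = -3*n^2 + n*(8*w - 7) + 16*w - 2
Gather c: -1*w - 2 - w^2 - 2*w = -w^2 - 3*w - 2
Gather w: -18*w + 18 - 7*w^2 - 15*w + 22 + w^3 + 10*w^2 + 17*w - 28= w^3 + 3*w^2 - 16*w + 12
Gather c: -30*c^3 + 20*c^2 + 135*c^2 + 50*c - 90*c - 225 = -30*c^3 + 155*c^2 - 40*c - 225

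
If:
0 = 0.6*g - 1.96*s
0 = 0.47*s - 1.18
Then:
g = 8.20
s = 2.51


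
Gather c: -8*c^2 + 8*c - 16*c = -8*c^2 - 8*c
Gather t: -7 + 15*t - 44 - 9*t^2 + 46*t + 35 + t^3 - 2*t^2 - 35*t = t^3 - 11*t^2 + 26*t - 16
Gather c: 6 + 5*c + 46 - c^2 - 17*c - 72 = -c^2 - 12*c - 20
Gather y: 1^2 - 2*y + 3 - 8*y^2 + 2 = -8*y^2 - 2*y + 6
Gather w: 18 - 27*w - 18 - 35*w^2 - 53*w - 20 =-35*w^2 - 80*w - 20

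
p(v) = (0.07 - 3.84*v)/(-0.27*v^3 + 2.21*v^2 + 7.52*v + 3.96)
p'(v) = (0.07 - 3.84*v)*(0.81*v^2 - 4.42*v - 7.52)/(-0.27*v^3 + 2.21*v^2 + 7.52*v + 3.96)^2 - 3.84/(-0.27*v^3 + 2.21*v^2 + 7.52*v + 3.96)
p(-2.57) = 2.61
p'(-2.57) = 5.27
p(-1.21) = -3.31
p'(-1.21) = 0.41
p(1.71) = -0.30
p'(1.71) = -0.00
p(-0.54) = 3.66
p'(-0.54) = -37.10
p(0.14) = -0.09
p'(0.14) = -0.61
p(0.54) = -0.23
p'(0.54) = -0.18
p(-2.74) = 1.93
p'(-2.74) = 3.04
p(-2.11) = 17.45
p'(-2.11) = 193.49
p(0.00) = 0.02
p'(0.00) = -1.00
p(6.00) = -0.33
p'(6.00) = -0.03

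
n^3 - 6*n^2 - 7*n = n*(n - 7)*(n + 1)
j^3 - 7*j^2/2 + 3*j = j*(j - 2)*(j - 3/2)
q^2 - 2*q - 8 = (q - 4)*(q + 2)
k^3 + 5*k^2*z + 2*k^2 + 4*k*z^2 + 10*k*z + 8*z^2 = (k + 2)*(k + z)*(k + 4*z)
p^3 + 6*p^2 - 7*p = p*(p - 1)*(p + 7)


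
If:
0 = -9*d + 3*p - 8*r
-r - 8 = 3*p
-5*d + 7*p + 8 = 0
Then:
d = -29/9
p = -31/9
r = 7/3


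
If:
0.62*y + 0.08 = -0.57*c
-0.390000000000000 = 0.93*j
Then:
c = -1.08771929824561*y - 0.140350877192982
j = -0.42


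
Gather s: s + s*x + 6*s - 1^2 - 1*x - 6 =s*(x + 7) - x - 7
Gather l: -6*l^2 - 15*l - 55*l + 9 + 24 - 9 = -6*l^2 - 70*l + 24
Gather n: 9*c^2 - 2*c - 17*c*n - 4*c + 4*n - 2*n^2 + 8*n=9*c^2 - 6*c - 2*n^2 + n*(12 - 17*c)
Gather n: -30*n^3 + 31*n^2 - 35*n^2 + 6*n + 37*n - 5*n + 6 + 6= -30*n^3 - 4*n^2 + 38*n + 12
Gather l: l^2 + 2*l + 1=l^2 + 2*l + 1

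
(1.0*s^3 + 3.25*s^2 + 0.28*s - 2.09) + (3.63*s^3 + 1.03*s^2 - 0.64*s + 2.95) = 4.63*s^3 + 4.28*s^2 - 0.36*s + 0.86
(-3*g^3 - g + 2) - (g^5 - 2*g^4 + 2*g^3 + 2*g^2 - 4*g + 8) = -g^5 + 2*g^4 - 5*g^3 - 2*g^2 + 3*g - 6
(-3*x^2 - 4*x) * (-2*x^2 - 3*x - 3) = 6*x^4 + 17*x^3 + 21*x^2 + 12*x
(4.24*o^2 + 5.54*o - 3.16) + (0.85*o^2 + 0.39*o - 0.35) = 5.09*o^2 + 5.93*o - 3.51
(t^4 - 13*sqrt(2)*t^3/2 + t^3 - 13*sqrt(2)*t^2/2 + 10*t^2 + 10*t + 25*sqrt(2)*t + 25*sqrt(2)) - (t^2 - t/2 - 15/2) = t^4 - 13*sqrt(2)*t^3/2 + t^3 - 13*sqrt(2)*t^2/2 + 9*t^2 + 21*t/2 + 25*sqrt(2)*t + 15/2 + 25*sqrt(2)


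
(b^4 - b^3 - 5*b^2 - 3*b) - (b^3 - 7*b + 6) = b^4 - 2*b^3 - 5*b^2 + 4*b - 6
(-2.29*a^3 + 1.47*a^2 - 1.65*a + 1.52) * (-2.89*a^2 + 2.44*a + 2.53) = 6.6181*a^5 - 9.8359*a^4 + 2.5616*a^3 - 4.6997*a^2 - 0.465699999999999*a + 3.8456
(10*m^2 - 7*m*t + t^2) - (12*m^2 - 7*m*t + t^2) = -2*m^2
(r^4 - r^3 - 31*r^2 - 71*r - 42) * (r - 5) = r^5 - 6*r^4 - 26*r^3 + 84*r^2 + 313*r + 210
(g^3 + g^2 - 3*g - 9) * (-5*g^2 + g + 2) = -5*g^5 - 4*g^4 + 18*g^3 + 44*g^2 - 15*g - 18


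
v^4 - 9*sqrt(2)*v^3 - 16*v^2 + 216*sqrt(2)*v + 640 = (v - 8*sqrt(2))*(v - 5*sqrt(2))*(v + 2*sqrt(2))^2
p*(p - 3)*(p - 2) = p^3 - 5*p^2 + 6*p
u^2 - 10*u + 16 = (u - 8)*(u - 2)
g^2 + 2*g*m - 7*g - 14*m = (g - 7)*(g + 2*m)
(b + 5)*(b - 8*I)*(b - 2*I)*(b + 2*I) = b^4 + 5*b^3 - 8*I*b^3 + 4*b^2 - 40*I*b^2 + 20*b - 32*I*b - 160*I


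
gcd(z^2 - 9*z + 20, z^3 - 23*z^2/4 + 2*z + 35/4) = z - 5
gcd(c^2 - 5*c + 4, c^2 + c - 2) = c - 1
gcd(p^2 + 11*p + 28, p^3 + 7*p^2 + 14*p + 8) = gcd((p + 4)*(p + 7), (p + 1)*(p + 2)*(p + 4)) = p + 4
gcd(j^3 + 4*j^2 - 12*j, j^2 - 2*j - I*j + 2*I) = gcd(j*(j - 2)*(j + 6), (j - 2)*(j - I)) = j - 2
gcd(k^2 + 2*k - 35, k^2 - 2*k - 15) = k - 5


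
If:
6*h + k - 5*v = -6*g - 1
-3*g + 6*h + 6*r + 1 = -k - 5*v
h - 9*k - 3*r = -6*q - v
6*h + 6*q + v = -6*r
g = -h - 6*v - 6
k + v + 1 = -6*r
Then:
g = -636/661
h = 117/1322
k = -79/2644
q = 387/5288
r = -51/2644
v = -2259/2644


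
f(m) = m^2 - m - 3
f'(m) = 2*m - 1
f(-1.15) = -0.53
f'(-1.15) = -3.30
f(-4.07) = 17.63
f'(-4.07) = -9.14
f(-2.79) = 7.57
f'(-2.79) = -6.58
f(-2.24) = 4.26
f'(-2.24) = -5.48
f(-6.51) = 45.89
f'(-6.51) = -14.02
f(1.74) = -1.71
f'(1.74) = 2.48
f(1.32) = -2.58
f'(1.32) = 1.64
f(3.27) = 4.42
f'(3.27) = 5.54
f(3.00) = 3.00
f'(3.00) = 5.00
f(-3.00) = 9.00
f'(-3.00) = -7.00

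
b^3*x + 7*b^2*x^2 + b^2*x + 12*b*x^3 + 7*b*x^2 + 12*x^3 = (b + 3*x)*(b + 4*x)*(b*x + x)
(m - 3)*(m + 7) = m^2 + 4*m - 21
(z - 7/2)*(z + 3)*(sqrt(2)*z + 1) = sqrt(2)*z^3 - sqrt(2)*z^2/2 + z^2 - 21*sqrt(2)*z/2 - z/2 - 21/2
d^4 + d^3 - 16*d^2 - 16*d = d*(d - 4)*(d + 1)*(d + 4)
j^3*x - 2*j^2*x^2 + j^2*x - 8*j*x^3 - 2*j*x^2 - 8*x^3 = (j - 4*x)*(j + 2*x)*(j*x + x)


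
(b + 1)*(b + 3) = b^2 + 4*b + 3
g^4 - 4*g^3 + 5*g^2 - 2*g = g*(g - 2)*(g - 1)^2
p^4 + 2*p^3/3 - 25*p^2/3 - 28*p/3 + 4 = (p - 3)*(p - 1/3)*(p + 2)^2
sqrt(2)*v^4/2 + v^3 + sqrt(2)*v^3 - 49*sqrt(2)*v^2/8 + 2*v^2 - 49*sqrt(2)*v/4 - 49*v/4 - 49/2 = (v - 7/2)*(v + 7/2)*(v + sqrt(2))*(sqrt(2)*v/2 + sqrt(2))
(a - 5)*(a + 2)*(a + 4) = a^3 + a^2 - 22*a - 40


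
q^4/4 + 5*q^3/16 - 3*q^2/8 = q^2*(q/4 + 1/2)*(q - 3/4)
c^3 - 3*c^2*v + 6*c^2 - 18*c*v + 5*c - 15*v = (c + 1)*(c + 5)*(c - 3*v)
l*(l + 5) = l^2 + 5*l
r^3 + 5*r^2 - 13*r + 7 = (r - 1)^2*(r + 7)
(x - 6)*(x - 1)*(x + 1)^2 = x^4 - 5*x^3 - 7*x^2 + 5*x + 6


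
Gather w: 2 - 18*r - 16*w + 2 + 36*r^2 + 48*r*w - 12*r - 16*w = 36*r^2 - 30*r + w*(48*r - 32) + 4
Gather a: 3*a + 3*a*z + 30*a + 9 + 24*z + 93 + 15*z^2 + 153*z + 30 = a*(3*z + 33) + 15*z^2 + 177*z + 132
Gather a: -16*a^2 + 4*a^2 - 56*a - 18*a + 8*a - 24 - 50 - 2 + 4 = -12*a^2 - 66*a - 72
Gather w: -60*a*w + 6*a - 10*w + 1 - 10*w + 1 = 6*a + w*(-60*a - 20) + 2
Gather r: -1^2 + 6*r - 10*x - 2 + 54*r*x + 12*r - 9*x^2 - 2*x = r*(54*x + 18) - 9*x^2 - 12*x - 3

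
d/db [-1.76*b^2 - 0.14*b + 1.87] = -3.52*b - 0.14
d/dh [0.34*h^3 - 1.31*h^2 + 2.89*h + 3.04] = 1.02*h^2 - 2.62*h + 2.89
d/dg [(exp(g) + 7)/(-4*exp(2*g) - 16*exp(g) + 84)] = exp(g)/(4*(exp(2*g) - 6*exp(g) + 9))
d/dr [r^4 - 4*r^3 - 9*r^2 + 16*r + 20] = 4*r^3 - 12*r^2 - 18*r + 16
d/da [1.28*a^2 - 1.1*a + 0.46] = 2.56*a - 1.1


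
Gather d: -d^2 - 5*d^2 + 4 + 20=24 - 6*d^2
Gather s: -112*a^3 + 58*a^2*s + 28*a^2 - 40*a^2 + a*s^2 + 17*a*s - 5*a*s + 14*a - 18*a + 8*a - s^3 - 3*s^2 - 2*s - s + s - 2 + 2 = -112*a^3 - 12*a^2 + 4*a - s^3 + s^2*(a - 3) + s*(58*a^2 + 12*a - 2)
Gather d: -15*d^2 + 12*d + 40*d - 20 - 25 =-15*d^2 + 52*d - 45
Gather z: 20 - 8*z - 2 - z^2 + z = -z^2 - 7*z + 18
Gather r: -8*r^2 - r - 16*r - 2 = -8*r^2 - 17*r - 2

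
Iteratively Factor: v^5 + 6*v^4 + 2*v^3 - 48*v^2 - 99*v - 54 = (v - 3)*(v^4 + 9*v^3 + 29*v^2 + 39*v + 18) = (v - 3)*(v + 3)*(v^3 + 6*v^2 + 11*v + 6) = (v - 3)*(v + 1)*(v + 3)*(v^2 + 5*v + 6) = (v - 3)*(v + 1)*(v + 2)*(v + 3)*(v + 3)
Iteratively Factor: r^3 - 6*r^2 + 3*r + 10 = (r - 5)*(r^2 - r - 2) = (r - 5)*(r + 1)*(r - 2)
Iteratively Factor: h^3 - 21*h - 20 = (h + 1)*(h^2 - h - 20) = (h - 5)*(h + 1)*(h + 4)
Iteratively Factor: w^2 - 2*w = (w)*(w - 2)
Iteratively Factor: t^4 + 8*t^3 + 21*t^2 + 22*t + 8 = (t + 2)*(t^3 + 6*t^2 + 9*t + 4) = (t + 2)*(t + 4)*(t^2 + 2*t + 1) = (t + 1)*(t + 2)*(t + 4)*(t + 1)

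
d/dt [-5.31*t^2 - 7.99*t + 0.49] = -10.62*t - 7.99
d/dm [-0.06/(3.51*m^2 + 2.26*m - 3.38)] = (0.4212*m + 0.1356)/(3.51*m^2 + 2.26*m - 3.38)^2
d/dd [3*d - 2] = 3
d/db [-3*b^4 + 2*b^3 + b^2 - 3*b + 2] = -12*b^3 + 6*b^2 + 2*b - 3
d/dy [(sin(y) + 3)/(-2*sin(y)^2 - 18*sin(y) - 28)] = (sin(y)^2 + 6*sin(y) + 13)*cos(y)/(2*(sin(y)^2 + 9*sin(y) + 14)^2)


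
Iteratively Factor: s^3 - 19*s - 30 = (s - 5)*(s^2 + 5*s + 6) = (s - 5)*(s + 3)*(s + 2)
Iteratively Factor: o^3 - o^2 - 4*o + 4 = (o + 2)*(o^2 - 3*o + 2) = (o - 1)*(o + 2)*(o - 2)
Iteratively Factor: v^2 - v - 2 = (v + 1)*(v - 2)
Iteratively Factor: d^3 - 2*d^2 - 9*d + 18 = (d + 3)*(d^2 - 5*d + 6) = (d - 2)*(d + 3)*(d - 3)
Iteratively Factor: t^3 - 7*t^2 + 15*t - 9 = (t - 3)*(t^2 - 4*t + 3) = (t - 3)^2*(t - 1)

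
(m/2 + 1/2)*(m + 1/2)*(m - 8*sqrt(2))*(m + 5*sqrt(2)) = m^4/2 - 3*sqrt(2)*m^3/2 + 3*m^3/4 - 159*m^2/4 - 9*sqrt(2)*m^2/4 - 60*m - 3*sqrt(2)*m/4 - 20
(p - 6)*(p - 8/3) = p^2 - 26*p/3 + 16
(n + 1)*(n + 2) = n^2 + 3*n + 2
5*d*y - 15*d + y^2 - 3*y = (5*d + y)*(y - 3)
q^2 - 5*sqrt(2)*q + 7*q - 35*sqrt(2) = (q + 7)*(q - 5*sqrt(2))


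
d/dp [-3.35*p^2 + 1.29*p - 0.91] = 1.29 - 6.7*p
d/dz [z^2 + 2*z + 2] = 2*z + 2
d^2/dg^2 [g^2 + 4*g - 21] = 2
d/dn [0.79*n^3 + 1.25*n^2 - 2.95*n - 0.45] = 2.37*n^2 + 2.5*n - 2.95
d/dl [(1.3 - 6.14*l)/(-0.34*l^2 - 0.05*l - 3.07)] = (-2.0876*l^2 + 0.884*l + 18.9148)/(0.1156*l^4 + 0.034*l^3 + 2.0901*l^2 + 0.307*l + 9.4249)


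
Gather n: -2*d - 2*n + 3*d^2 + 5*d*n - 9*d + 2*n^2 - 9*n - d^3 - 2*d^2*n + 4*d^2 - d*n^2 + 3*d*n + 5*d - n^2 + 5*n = -d^3 + 7*d^2 - 6*d + n^2*(1 - d) + n*(-2*d^2 + 8*d - 6)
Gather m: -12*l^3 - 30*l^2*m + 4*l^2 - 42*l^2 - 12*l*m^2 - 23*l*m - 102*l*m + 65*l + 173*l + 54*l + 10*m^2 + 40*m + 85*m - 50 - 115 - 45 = -12*l^3 - 38*l^2 + 292*l + m^2*(10 - 12*l) + m*(-30*l^2 - 125*l + 125) - 210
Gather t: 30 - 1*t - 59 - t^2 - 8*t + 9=-t^2 - 9*t - 20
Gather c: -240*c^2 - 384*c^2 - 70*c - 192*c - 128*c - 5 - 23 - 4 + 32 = -624*c^2 - 390*c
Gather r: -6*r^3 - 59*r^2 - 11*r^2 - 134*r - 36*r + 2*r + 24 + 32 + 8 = -6*r^3 - 70*r^2 - 168*r + 64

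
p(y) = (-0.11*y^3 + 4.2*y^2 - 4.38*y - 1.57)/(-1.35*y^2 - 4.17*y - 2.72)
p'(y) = (2.7*y + 4.17)*(-0.11*y^3 + 4.2*y^2 - 4.38*y - 1.57)/(-1.35*y^2 - 4.17*y - 2.72)^2 + (-0.33*y^2 + 8.4*y - 4.38)/(-1.35*y^2 - 4.17*y - 2.72) = (0.1485*y^4 + 0.917399999999999*y^3 - 22.5294*y^2 - 27.087*y + 5.3667)/(1.8225*y^4 + 11.259*y^3 + 24.7329*y^2 + 22.6848*y + 7.3984)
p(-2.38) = -77.15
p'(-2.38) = -334.17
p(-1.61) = 34.04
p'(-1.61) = -50.13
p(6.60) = -1.36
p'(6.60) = -0.08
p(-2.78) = -29.11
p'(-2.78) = -42.81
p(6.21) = -1.32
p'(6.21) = -0.09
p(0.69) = 0.42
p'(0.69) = -0.61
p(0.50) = 0.53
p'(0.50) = -0.52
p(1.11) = 0.16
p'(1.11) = -0.63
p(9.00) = -1.46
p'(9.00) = -0.02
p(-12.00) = -5.75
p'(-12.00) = -0.07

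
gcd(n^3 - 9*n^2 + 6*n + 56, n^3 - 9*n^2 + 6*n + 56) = n^3 - 9*n^2 + 6*n + 56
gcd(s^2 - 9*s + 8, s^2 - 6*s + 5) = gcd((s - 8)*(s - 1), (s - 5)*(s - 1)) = s - 1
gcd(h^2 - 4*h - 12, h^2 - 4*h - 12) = h^2 - 4*h - 12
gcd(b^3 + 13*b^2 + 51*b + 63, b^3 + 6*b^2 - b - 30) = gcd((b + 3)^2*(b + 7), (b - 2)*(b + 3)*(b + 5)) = b + 3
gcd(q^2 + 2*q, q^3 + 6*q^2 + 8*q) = q^2 + 2*q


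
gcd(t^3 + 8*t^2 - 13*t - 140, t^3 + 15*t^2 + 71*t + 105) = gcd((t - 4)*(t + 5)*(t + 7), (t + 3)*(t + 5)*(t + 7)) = t^2 + 12*t + 35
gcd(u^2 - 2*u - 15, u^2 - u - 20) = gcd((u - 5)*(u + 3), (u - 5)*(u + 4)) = u - 5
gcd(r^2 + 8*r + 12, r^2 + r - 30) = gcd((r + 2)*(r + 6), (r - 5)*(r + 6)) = r + 6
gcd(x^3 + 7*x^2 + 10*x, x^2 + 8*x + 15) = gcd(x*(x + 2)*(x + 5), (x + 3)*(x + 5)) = x + 5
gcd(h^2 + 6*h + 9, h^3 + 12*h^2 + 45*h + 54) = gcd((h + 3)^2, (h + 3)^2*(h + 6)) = h^2 + 6*h + 9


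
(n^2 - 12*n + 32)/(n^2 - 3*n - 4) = (n - 8)/(n + 1)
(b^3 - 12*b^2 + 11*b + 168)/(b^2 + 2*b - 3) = (b^2 - 15*b + 56)/(b - 1)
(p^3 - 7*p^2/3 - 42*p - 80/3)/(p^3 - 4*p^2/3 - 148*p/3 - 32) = (p + 5)/(p + 6)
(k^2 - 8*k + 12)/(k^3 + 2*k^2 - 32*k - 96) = (k - 2)/(k^2 + 8*k + 16)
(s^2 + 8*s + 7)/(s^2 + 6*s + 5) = (s + 7)/(s + 5)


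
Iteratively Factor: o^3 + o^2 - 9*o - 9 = (o - 3)*(o^2 + 4*o + 3) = (o - 3)*(o + 3)*(o + 1)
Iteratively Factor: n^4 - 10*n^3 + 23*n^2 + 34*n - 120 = (n - 5)*(n^3 - 5*n^2 - 2*n + 24) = (n - 5)*(n - 3)*(n^2 - 2*n - 8) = (n - 5)*(n - 4)*(n - 3)*(n + 2)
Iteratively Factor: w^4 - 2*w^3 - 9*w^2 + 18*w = (w - 3)*(w^3 + w^2 - 6*w) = w*(w - 3)*(w^2 + w - 6) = w*(w - 3)*(w + 3)*(w - 2)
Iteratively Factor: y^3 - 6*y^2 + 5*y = (y - 1)*(y^2 - 5*y) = (y - 5)*(y - 1)*(y)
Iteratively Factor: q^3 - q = (q - 1)*(q^2 + q) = (q - 1)*(q + 1)*(q)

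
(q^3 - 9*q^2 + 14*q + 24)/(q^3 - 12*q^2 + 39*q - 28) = (q^2 - 5*q - 6)/(q^2 - 8*q + 7)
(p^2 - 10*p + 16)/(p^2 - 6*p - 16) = (p - 2)/(p + 2)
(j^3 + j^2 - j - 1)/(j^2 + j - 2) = (j^2 + 2*j + 1)/(j + 2)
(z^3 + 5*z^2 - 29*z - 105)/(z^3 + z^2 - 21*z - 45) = (z + 7)/(z + 3)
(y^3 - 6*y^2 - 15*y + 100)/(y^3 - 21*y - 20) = (y - 5)/(y + 1)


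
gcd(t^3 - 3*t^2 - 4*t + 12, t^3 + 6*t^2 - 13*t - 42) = t^2 - t - 6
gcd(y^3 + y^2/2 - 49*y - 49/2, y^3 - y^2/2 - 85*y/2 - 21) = y^2 - 13*y/2 - 7/2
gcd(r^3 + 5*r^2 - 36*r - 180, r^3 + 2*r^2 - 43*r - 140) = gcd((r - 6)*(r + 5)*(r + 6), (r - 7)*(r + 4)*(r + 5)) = r + 5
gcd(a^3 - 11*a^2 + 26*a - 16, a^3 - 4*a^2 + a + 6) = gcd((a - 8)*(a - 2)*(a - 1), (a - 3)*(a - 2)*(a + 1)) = a - 2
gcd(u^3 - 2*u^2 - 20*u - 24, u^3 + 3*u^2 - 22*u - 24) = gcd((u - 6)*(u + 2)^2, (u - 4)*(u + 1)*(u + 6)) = 1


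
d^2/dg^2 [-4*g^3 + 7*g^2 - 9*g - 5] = 14 - 24*g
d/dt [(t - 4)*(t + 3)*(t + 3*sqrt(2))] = 3*t^2 - 2*t + 6*sqrt(2)*t - 12 - 3*sqrt(2)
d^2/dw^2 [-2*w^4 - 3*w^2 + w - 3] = -24*w^2 - 6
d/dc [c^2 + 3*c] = 2*c + 3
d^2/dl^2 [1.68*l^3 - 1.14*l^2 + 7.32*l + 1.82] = 10.08*l - 2.28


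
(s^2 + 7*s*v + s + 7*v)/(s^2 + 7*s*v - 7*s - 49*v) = (s + 1)/(s - 7)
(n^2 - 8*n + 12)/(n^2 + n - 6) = (n - 6)/(n + 3)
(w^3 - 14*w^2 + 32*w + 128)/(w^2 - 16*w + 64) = w + 2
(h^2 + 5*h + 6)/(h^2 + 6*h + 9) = (h + 2)/(h + 3)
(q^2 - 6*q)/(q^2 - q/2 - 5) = 2*q*(6 - q)/(-2*q^2 + q + 10)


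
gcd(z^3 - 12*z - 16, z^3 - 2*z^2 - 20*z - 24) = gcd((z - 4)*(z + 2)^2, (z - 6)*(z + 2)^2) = z^2 + 4*z + 4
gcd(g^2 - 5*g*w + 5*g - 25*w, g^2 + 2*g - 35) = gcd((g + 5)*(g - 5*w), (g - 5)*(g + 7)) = 1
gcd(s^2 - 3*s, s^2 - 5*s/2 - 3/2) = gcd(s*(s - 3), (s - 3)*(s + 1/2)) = s - 3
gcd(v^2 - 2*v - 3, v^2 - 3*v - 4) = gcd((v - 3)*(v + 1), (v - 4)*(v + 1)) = v + 1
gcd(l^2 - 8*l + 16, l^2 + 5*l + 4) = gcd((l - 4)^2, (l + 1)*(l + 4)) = 1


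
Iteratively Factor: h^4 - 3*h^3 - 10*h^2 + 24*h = (h - 2)*(h^3 - h^2 - 12*h) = h*(h - 2)*(h^2 - h - 12) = h*(h - 4)*(h - 2)*(h + 3)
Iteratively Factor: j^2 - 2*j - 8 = (j + 2)*(j - 4)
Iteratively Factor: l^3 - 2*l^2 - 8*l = (l - 4)*(l^2 + 2*l) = (l - 4)*(l + 2)*(l)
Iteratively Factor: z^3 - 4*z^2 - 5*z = (z)*(z^2 - 4*z - 5) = z*(z + 1)*(z - 5)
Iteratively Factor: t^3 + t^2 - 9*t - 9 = (t - 3)*(t^2 + 4*t + 3) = (t - 3)*(t + 3)*(t + 1)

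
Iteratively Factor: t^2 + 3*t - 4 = (t - 1)*(t + 4)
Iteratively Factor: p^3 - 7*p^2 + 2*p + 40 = (p - 4)*(p^2 - 3*p - 10) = (p - 5)*(p - 4)*(p + 2)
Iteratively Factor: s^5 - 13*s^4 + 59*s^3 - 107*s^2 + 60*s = (s - 3)*(s^4 - 10*s^3 + 29*s^2 - 20*s) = (s - 5)*(s - 3)*(s^3 - 5*s^2 + 4*s) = (s - 5)*(s - 3)*(s - 1)*(s^2 - 4*s) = s*(s - 5)*(s - 3)*(s - 1)*(s - 4)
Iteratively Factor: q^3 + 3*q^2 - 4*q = (q + 4)*(q^2 - q) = q*(q + 4)*(q - 1)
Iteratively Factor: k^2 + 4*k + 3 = (k + 1)*(k + 3)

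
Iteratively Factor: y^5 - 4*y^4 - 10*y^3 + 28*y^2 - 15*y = (y - 1)*(y^4 - 3*y^3 - 13*y^2 + 15*y) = y*(y - 1)*(y^3 - 3*y^2 - 13*y + 15) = y*(y - 1)*(y + 3)*(y^2 - 6*y + 5) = y*(y - 5)*(y - 1)*(y + 3)*(y - 1)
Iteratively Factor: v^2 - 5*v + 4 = (v - 1)*(v - 4)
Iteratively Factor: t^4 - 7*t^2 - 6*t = (t + 1)*(t^3 - t^2 - 6*t) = (t + 1)*(t + 2)*(t^2 - 3*t) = (t - 3)*(t + 1)*(t + 2)*(t)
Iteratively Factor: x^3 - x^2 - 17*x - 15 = (x + 1)*(x^2 - 2*x - 15) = (x + 1)*(x + 3)*(x - 5)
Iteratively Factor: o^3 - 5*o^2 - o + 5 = (o - 5)*(o^2 - 1) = (o - 5)*(o + 1)*(o - 1)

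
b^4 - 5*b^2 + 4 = (b - 2)*(b - 1)*(b + 1)*(b + 2)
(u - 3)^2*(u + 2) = u^3 - 4*u^2 - 3*u + 18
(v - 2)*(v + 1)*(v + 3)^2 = v^4 + 5*v^3 + v^2 - 21*v - 18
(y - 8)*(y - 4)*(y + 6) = y^3 - 6*y^2 - 40*y + 192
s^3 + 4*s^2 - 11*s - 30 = (s - 3)*(s + 2)*(s + 5)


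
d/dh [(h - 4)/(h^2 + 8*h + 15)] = (h^2 + 8*h - 2*(h - 4)*(h + 4) + 15)/(h^2 + 8*h + 15)^2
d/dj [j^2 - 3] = 2*j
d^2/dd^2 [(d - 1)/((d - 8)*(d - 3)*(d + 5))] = 2*(3*d^5 - 24*d^4 + 115*d^3 - 735*d^2 + 1962*d + 2039)/(d^9 - 18*d^8 + 15*d^7 + 1260*d^6 - 4785*d^5 - 26658*d^4 + 147329*d^3 + 86760*d^2 - 1339200*d + 1728000)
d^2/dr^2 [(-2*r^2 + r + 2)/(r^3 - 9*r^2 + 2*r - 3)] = 2*(-2*r^6 + 3*r^5 - 3*r^4 - 143*r^3 + 678*r^2 - 171*r - 58)/(r^9 - 27*r^8 + 249*r^7 - 846*r^6 + 660*r^5 - 873*r^4 + 359*r^3 - 279*r^2 + 54*r - 27)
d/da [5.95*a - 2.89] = 5.95000000000000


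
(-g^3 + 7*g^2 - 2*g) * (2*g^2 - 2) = -2*g^5 + 14*g^4 - 2*g^3 - 14*g^2 + 4*g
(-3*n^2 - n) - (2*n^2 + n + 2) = -5*n^2 - 2*n - 2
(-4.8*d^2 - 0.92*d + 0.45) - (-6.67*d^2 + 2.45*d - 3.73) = 1.87*d^2 - 3.37*d + 4.18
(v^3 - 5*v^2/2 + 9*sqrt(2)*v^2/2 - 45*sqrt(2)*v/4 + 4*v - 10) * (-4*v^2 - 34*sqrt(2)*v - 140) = -4*v^5 - 52*sqrt(2)*v^4 + 10*v^4 - 462*v^3 + 130*sqrt(2)*v^3 - 766*sqrt(2)*v^2 + 1155*v^2 - 560*v + 1915*sqrt(2)*v + 1400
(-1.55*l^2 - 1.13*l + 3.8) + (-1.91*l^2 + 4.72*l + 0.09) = -3.46*l^2 + 3.59*l + 3.89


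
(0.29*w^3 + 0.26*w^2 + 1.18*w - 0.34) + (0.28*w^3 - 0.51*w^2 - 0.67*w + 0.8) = 0.57*w^3 - 0.25*w^2 + 0.51*w + 0.46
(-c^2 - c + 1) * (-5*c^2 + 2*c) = 5*c^4 + 3*c^3 - 7*c^2 + 2*c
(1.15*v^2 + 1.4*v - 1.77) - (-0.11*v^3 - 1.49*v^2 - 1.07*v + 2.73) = 0.11*v^3 + 2.64*v^2 + 2.47*v - 4.5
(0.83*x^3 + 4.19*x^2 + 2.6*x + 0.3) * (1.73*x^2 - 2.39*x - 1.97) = 1.4359*x^5 + 5.265*x^4 - 7.1512*x^3 - 13.9493*x^2 - 5.839*x - 0.591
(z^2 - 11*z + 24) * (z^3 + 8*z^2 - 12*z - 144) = z^5 - 3*z^4 - 76*z^3 + 180*z^2 + 1296*z - 3456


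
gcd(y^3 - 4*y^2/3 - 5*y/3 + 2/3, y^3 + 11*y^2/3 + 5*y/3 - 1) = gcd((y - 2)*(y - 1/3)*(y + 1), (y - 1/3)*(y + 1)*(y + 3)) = y^2 + 2*y/3 - 1/3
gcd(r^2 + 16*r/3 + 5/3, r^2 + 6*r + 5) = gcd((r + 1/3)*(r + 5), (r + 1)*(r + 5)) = r + 5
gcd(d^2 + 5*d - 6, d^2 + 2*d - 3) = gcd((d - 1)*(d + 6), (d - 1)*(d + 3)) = d - 1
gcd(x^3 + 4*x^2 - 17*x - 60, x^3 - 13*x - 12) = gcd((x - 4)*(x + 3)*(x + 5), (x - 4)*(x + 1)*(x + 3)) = x^2 - x - 12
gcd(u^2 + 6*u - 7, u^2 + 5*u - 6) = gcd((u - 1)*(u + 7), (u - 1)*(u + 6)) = u - 1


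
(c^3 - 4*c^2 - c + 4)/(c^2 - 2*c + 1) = (c^2 - 3*c - 4)/(c - 1)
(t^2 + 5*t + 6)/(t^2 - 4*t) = (t^2 + 5*t + 6)/(t*(t - 4))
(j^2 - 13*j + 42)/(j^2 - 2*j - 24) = (j - 7)/(j + 4)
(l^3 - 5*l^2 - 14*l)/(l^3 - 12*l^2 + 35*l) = (l + 2)/(l - 5)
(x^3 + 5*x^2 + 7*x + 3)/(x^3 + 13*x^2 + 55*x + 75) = (x^2 + 2*x + 1)/(x^2 + 10*x + 25)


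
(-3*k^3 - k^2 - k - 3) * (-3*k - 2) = 9*k^4 + 9*k^3 + 5*k^2 + 11*k + 6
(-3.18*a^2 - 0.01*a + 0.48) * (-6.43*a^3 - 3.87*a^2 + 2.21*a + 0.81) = 20.4474*a^5 + 12.3709*a^4 - 10.0755*a^3 - 4.4555*a^2 + 1.0527*a + 0.3888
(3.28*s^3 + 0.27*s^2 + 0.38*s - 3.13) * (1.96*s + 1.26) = 6.4288*s^4 + 4.662*s^3 + 1.085*s^2 - 5.656*s - 3.9438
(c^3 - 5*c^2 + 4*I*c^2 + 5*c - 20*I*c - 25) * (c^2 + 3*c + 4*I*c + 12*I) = c^5 - 2*c^4 + 8*I*c^4 - 26*c^3 - 16*I*c^3 + 22*c^2 - 100*I*c^2 + 165*c - 40*I*c - 300*I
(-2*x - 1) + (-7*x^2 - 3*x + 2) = -7*x^2 - 5*x + 1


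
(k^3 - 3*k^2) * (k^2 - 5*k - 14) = k^5 - 8*k^4 + k^3 + 42*k^2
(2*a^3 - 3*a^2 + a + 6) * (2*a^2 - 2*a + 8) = 4*a^5 - 10*a^4 + 24*a^3 - 14*a^2 - 4*a + 48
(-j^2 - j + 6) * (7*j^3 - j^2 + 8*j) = -7*j^5 - 6*j^4 + 35*j^3 - 14*j^2 + 48*j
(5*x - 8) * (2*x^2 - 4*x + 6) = 10*x^3 - 36*x^2 + 62*x - 48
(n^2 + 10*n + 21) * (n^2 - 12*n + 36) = n^4 - 2*n^3 - 63*n^2 + 108*n + 756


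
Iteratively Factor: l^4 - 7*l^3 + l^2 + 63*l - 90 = (l - 3)*(l^3 - 4*l^2 - 11*l + 30) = (l - 5)*(l - 3)*(l^2 + l - 6) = (l - 5)*(l - 3)*(l - 2)*(l + 3)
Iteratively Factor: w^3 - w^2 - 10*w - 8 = (w - 4)*(w^2 + 3*w + 2) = (w - 4)*(w + 1)*(w + 2)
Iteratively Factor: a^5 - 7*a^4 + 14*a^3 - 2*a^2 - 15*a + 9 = (a - 1)*(a^4 - 6*a^3 + 8*a^2 + 6*a - 9) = (a - 1)*(a + 1)*(a^3 - 7*a^2 + 15*a - 9) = (a - 3)*(a - 1)*(a + 1)*(a^2 - 4*a + 3) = (a - 3)*(a - 1)^2*(a + 1)*(a - 3)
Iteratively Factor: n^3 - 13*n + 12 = (n - 3)*(n^2 + 3*n - 4) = (n - 3)*(n - 1)*(n + 4)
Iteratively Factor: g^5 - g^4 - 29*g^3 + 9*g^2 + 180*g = (g + 3)*(g^4 - 4*g^3 - 17*g^2 + 60*g) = g*(g + 3)*(g^3 - 4*g^2 - 17*g + 60) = g*(g - 5)*(g + 3)*(g^2 + g - 12) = g*(g - 5)*(g - 3)*(g + 3)*(g + 4)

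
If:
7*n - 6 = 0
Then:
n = 6/7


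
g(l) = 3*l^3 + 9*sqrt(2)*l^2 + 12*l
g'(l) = 9*l^2 + 18*sqrt(2)*l + 12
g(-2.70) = 1.34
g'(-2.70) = 8.88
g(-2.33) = 3.19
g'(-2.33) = 1.55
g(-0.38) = -2.89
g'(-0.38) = 3.63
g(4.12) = 475.29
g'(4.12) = 269.65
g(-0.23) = -2.12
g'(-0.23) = 6.62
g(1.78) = 78.61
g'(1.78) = 85.83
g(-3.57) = -17.12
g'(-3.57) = 35.83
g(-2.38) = 3.09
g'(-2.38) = 2.39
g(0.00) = 0.00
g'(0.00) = 12.00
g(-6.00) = -261.79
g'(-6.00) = 183.26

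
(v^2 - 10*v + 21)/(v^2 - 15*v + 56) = (v - 3)/(v - 8)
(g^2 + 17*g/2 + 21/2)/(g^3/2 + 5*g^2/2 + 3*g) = (2*g^2 + 17*g + 21)/(g*(g^2 + 5*g + 6))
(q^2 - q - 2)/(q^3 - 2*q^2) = (q + 1)/q^2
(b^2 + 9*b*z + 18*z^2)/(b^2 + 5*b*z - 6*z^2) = (-b - 3*z)/(-b + z)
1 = 1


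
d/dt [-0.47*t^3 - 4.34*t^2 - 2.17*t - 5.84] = -1.41*t^2 - 8.68*t - 2.17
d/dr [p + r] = 1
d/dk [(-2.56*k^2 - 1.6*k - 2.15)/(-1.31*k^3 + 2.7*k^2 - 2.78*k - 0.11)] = (-3.3536*k^4 - 4.192*k^3 + 2.9873*k^2 + 12.1732*k - 5.801)/(1.7161*k^6 - 7.074*k^5 + 14.5736*k^4 - 14.7238*k^3 + 7.1344*k^2 + 0.6116*k + 0.0121)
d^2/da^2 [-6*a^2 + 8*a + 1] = -12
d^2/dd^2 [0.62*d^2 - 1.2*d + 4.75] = 1.24000000000000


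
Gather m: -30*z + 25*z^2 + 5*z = 25*z^2 - 25*z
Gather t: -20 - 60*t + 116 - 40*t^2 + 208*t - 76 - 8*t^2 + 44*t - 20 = -48*t^2 + 192*t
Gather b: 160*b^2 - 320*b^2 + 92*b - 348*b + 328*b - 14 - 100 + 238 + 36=-160*b^2 + 72*b + 160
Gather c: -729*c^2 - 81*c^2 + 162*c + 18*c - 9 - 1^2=-810*c^2 + 180*c - 10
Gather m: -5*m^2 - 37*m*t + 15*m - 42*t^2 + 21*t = -5*m^2 + m*(15 - 37*t) - 42*t^2 + 21*t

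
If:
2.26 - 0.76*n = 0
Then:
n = 2.97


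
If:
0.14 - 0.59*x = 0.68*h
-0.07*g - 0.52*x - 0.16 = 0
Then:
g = -7.42857142857143*x - 2.28571428571429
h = 0.205882352941176 - 0.867647058823529*x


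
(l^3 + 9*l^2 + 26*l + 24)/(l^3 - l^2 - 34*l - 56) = (l + 3)/(l - 7)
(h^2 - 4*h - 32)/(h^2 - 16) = (h - 8)/(h - 4)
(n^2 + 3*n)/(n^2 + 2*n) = (n + 3)/(n + 2)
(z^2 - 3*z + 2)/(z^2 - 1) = (z - 2)/(z + 1)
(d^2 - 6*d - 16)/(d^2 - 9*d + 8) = (d + 2)/(d - 1)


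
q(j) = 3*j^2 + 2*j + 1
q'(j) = 6*j + 2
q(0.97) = 5.76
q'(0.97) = 7.82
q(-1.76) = 6.77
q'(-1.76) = -8.56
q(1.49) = 10.64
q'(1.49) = 10.94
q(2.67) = 27.73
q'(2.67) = 18.02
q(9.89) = 314.22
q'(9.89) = 61.34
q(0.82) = 4.66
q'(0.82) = 6.92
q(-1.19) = 2.87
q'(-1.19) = -5.14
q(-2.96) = 21.36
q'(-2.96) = -15.76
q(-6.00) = 97.00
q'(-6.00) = -34.00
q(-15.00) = 646.00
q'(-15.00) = -88.00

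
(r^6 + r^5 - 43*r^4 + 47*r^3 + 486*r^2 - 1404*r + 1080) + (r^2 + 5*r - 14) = r^6 + r^5 - 43*r^4 + 47*r^3 + 487*r^2 - 1399*r + 1066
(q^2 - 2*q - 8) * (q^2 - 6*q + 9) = q^4 - 8*q^3 + 13*q^2 + 30*q - 72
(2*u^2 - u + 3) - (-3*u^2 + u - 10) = 5*u^2 - 2*u + 13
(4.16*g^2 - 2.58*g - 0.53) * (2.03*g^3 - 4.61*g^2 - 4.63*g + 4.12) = 8.4448*g^5 - 24.415*g^4 - 8.4429*g^3 + 31.5279*g^2 - 8.1757*g - 2.1836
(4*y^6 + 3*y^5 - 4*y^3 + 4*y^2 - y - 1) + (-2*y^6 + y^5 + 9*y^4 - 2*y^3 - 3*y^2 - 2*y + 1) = 2*y^6 + 4*y^5 + 9*y^4 - 6*y^3 + y^2 - 3*y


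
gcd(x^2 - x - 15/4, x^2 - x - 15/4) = x^2 - x - 15/4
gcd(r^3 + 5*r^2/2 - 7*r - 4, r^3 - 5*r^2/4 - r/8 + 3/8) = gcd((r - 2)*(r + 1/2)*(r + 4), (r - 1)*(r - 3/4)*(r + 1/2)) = r + 1/2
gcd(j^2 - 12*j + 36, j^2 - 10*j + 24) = j - 6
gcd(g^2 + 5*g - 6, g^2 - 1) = g - 1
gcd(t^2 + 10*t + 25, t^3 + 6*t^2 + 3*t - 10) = t + 5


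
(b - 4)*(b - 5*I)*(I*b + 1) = I*b^3 + 6*b^2 - 4*I*b^2 - 24*b - 5*I*b + 20*I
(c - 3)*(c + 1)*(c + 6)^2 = c^4 + 10*c^3 + 9*c^2 - 108*c - 108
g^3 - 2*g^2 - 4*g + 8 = (g - 2)^2*(g + 2)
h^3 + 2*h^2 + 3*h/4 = h*(h + 1/2)*(h + 3/2)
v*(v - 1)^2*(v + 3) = v^4 + v^3 - 5*v^2 + 3*v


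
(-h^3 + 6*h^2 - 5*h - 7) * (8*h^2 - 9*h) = -8*h^5 + 57*h^4 - 94*h^3 - 11*h^2 + 63*h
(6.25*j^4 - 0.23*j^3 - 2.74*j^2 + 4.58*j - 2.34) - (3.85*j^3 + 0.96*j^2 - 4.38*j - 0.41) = 6.25*j^4 - 4.08*j^3 - 3.7*j^2 + 8.96*j - 1.93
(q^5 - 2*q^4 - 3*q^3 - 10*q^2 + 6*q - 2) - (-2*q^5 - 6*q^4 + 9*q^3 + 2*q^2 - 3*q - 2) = 3*q^5 + 4*q^4 - 12*q^3 - 12*q^2 + 9*q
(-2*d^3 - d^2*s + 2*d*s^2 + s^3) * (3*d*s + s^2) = -6*d^4*s - 5*d^3*s^2 + 5*d^2*s^3 + 5*d*s^4 + s^5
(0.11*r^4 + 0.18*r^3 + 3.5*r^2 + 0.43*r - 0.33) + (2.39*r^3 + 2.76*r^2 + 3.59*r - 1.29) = 0.11*r^4 + 2.57*r^3 + 6.26*r^2 + 4.02*r - 1.62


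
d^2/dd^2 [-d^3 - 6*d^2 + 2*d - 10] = -6*d - 12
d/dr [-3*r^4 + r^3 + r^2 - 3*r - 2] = -12*r^3 + 3*r^2 + 2*r - 3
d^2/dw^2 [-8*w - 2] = 0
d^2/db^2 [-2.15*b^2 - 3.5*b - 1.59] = -4.30000000000000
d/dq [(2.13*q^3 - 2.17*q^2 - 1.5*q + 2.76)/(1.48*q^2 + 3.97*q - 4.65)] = (3.1524*q^4 + 16.9122*q^3 - 36.1084*q^2 + 12.0114*q - 3.9822)/(2.1904*q^4 + 11.7512*q^3 + 1.9969*q^2 - 36.921*q + 21.6225)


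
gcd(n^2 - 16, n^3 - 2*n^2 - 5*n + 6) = 1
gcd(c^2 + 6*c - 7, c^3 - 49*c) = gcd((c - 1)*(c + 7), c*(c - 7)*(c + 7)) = c + 7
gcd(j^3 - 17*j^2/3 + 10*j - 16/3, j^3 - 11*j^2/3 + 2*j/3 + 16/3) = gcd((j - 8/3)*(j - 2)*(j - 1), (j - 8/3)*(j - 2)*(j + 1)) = j^2 - 14*j/3 + 16/3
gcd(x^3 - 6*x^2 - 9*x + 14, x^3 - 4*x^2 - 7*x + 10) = x^2 + x - 2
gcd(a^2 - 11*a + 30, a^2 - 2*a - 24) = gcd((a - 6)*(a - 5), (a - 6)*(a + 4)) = a - 6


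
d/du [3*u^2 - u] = 6*u - 1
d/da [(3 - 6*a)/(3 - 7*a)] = 3/(7*a - 3)^2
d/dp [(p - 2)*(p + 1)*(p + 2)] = 3*p^2 + 2*p - 4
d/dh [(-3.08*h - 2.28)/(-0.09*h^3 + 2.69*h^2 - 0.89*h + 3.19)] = (-0.5544*h^3 + 7.6696*h^2 + 12.2664*h - 11.8544)/(0.0081*h^6 - 0.4842*h^5 + 7.3963*h^4 - 5.3624*h^3 + 17.9543*h^2 - 5.6782*h + 10.1761)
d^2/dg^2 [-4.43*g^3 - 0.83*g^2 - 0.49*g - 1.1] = -26.58*g - 1.66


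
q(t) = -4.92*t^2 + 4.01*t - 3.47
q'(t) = 4.01 - 9.84*t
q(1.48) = -8.31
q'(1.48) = -10.55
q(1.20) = -5.74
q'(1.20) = -7.80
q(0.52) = -2.72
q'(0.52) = -1.11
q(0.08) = -3.18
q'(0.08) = 3.22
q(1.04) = -4.62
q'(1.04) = -6.22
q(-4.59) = -125.53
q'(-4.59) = 49.18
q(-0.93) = -11.45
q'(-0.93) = 13.16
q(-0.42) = -6.02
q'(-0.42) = 8.14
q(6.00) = -156.53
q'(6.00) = -55.03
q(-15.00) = -1170.62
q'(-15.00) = 151.61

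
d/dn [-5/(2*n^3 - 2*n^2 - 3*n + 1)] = 5*(6*n^2 - 4*n - 3)/(2*n^3 - 2*n^2 - 3*n + 1)^2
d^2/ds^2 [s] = 0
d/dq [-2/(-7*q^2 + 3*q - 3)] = 2*(3 - 14*q)/(7*q^2 - 3*q + 3)^2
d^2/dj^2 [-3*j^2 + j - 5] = -6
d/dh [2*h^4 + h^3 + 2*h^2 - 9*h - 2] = 8*h^3 + 3*h^2 + 4*h - 9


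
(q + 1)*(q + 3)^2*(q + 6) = q^4 + 13*q^3 + 57*q^2 + 99*q + 54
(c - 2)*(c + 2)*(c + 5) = c^3 + 5*c^2 - 4*c - 20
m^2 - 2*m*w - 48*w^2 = (m - 8*w)*(m + 6*w)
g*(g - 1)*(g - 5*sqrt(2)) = g^3 - 5*sqrt(2)*g^2 - g^2 + 5*sqrt(2)*g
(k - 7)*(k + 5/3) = k^2 - 16*k/3 - 35/3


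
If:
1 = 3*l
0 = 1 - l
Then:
No Solution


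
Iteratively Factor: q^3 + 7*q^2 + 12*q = (q + 3)*(q^2 + 4*q) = q*(q + 3)*(q + 4)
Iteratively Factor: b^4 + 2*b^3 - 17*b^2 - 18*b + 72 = (b + 4)*(b^3 - 2*b^2 - 9*b + 18) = (b - 3)*(b + 4)*(b^2 + b - 6) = (b - 3)*(b + 3)*(b + 4)*(b - 2)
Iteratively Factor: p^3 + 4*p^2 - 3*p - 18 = (p + 3)*(p^2 + p - 6) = (p - 2)*(p + 3)*(p + 3)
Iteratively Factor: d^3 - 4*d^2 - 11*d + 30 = (d - 5)*(d^2 + d - 6) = (d - 5)*(d - 2)*(d + 3)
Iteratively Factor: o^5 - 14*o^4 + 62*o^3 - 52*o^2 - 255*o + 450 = (o + 2)*(o^4 - 16*o^3 + 94*o^2 - 240*o + 225) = (o - 3)*(o + 2)*(o^3 - 13*o^2 + 55*o - 75) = (o - 5)*(o - 3)*(o + 2)*(o^2 - 8*o + 15) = (o - 5)*(o - 3)^2*(o + 2)*(o - 5)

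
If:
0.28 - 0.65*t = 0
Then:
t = 0.43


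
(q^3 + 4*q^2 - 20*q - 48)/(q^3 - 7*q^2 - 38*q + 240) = (q^2 - 2*q - 8)/(q^2 - 13*q + 40)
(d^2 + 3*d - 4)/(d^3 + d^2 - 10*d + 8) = 1/(d - 2)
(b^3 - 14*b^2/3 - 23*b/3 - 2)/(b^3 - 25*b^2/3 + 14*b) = (3*b^2 + 4*b + 1)/(b*(3*b - 7))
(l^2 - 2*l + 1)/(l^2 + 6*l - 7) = (l - 1)/(l + 7)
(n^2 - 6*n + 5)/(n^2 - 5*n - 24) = (-n^2 + 6*n - 5)/(-n^2 + 5*n + 24)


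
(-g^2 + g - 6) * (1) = -g^2 + g - 6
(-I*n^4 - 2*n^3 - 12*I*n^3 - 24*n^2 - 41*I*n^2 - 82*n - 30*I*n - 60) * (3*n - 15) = -3*I*n^5 - 6*n^4 - 21*I*n^4 - 42*n^3 + 57*I*n^3 + 114*n^2 + 525*I*n^2 + 1050*n + 450*I*n + 900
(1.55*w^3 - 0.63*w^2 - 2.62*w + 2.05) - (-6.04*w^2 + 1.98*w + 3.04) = 1.55*w^3 + 5.41*w^2 - 4.6*w - 0.99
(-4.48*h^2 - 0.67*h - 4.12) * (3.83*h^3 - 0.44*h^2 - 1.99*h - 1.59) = -17.1584*h^5 - 0.5949*h^4 - 6.5696*h^3 + 10.2693*h^2 + 9.2641*h + 6.5508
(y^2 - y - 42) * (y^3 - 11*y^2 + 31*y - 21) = y^5 - 12*y^4 + 410*y^2 - 1281*y + 882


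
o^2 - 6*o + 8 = (o - 4)*(o - 2)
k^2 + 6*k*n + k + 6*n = (k + 1)*(k + 6*n)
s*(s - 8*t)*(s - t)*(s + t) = s^4 - 8*s^3*t - s^2*t^2 + 8*s*t^3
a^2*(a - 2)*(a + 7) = a^4 + 5*a^3 - 14*a^2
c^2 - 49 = (c - 7)*(c + 7)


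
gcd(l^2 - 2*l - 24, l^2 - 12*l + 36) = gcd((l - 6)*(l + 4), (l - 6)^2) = l - 6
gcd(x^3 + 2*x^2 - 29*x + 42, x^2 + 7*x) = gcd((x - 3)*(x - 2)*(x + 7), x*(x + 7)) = x + 7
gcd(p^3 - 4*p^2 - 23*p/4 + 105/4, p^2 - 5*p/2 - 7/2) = p - 7/2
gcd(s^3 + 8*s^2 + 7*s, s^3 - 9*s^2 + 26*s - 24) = 1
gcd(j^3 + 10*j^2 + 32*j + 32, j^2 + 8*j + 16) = j^2 + 8*j + 16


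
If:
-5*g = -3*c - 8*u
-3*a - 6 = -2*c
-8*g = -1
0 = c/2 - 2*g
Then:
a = -5/3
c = 1/2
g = 1/8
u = -7/64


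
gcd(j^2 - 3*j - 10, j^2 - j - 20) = j - 5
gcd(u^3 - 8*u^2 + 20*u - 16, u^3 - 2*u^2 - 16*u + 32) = u^2 - 6*u + 8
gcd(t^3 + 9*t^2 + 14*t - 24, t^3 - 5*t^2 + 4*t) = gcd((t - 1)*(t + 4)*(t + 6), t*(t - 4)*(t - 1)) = t - 1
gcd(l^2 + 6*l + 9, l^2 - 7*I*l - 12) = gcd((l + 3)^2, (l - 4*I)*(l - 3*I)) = 1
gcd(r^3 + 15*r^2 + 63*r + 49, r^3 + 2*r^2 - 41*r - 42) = r^2 + 8*r + 7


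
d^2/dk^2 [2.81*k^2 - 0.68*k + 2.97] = 5.62000000000000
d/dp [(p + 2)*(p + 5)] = 2*p + 7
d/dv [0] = 0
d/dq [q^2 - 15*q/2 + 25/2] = 2*q - 15/2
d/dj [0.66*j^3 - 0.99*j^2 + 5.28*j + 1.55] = 1.98*j^2 - 1.98*j + 5.28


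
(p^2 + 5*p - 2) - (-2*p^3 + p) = 2*p^3 + p^2 + 4*p - 2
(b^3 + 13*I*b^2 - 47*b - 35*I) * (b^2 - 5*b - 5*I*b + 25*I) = b^5 - 5*b^4 + 8*I*b^4 + 18*b^3 - 40*I*b^3 - 90*b^2 + 200*I*b^2 - 175*b - 1000*I*b + 875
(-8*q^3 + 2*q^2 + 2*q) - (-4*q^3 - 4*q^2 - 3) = -4*q^3 + 6*q^2 + 2*q + 3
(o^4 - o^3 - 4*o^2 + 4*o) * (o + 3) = o^5 + 2*o^4 - 7*o^3 - 8*o^2 + 12*o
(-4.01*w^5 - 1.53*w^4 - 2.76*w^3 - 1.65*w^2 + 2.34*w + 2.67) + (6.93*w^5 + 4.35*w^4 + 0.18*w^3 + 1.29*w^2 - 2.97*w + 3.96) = 2.92*w^5 + 2.82*w^4 - 2.58*w^3 - 0.36*w^2 - 0.63*w + 6.63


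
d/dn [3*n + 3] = 3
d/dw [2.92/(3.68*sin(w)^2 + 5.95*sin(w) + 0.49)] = -(21.4912*sin(w) + 17.374)*cos(w)/(3.68*sin(w)^2 + 5.95*sin(w) + 0.49)^2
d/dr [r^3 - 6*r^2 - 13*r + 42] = 3*r^2 - 12*r - 13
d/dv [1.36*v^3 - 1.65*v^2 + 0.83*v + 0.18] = 4.08*v^2 - 3.3*v + 0.83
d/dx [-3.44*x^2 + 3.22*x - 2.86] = 3.22 - 6.88*x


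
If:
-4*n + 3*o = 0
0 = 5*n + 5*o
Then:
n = 0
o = 0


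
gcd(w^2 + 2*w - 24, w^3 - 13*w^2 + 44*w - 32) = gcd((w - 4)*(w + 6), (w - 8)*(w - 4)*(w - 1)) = w - 4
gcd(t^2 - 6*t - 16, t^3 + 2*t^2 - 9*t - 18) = t + 2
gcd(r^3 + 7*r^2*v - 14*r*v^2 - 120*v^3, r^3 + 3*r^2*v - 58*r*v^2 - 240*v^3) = r^2 + 11*r*v + 30*v^2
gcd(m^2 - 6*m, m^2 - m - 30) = m - 6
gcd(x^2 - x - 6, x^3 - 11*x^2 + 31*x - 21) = x - 3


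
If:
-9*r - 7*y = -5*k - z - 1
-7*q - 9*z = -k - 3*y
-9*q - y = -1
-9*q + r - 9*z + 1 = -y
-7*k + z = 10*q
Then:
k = -39/422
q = 921/13082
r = -2863/13082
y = 4793/13082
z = 747/13082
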